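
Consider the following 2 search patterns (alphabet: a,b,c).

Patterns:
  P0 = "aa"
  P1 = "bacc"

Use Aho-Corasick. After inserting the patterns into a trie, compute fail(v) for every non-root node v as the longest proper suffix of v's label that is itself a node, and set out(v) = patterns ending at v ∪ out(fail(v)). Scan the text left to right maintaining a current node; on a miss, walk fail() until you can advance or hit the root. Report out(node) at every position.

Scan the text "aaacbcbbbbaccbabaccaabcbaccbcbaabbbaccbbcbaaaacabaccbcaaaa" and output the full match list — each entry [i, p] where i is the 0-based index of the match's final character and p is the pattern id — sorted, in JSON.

Build automaton:
Trie nodes:
  0='ε' goto a→1 b→3
  1='a' goto a→2
  2='aa' goto ·  ←P0
  3='b' goto a→4
  4='ba' goto c→5
  5='bac' goto c→6
  6='bacc' goto ·  ←P1

BFS fail/out derivation:
  n1('a'): parent n0 fail=0; on 'a' 0 → fail=0;  out ∅∪∅=∅
  n3('b'): parent n0 fail=0; on 'b' 0 → fail=0;  out ∅∪∅=∅
  n2('aa'): parent n1 fail=0; on 'a' 0 → fail=1;  out {0}∪∅={0}
  n4('ba'): parent n3 fail=0; on 'a' 0 → fail=1;  out ∅∪∅=∅
  n5('bac'): parent n4 fail=1; on 'c' 1→0 → fail=0;  out ∅∪∅=∅
  n6('bacc'): parent n5 fail=0; on 'c' 0 → fail=0;  out {1}∪∅={1}

Text stream:
i=0 'a': node 0→1
i=1 'a': node 1→2  → match P0@[0:1]
i=2 'a': node 2→2 (via fail)  → match P0@[1:2]
i=3 'c': node 2→0 (via fail)
i=4 'b': node 0→3
i=5 'c': node 3→0 (via fail)
i=6 'b': node 0→3
i=7 'b': node 3→3 (via fail)
i=8 'b': node 3→3 (via fail)
i=9 'b': node 3→3 (via fail)
i=10 'a': node 3→4
i=11 'c': node 4→5
i=12 'c': node 5→6  → match P1@[9:12]
i=13 'b': node 6→3 (via fail)
i=14 'a': node 3→4
i=15 'b': node 4→3 (via fail)
i=16 'a': node 3→4
i=17 'c': node 4→5
i=18 'c': node 5→6  → match P1@[15:18]
i=19 'a': node 6→1 (via fail)
i=20 'a': node 1→2  → match P0@[19:20]
i=21 'b': node 2→3 (via fail)
i=22 'c': node 3→0 (via fail)
i=23 'b': node 0→3
i=24 'a': node 3→4
i=25 'c': node 4→5
i=26 'c': node 5→6  → match P1@[23:26]
i=27 'b': node 6→3 (via fail)
i=28 'c': node 3→0 (via fail)
i=29 'b': node 0→3
i=30 'a': node 3→4
i=31 'a': node 4→2 (via fail)  → match P0@[30:31]
i=32 'b': node 2→3 (via fail)
i=33 'b': node 3→3 (via fail)
i=34 'b': node 3→3 (via fail)
i=35 'a': node 3→4
i=36 'c': node 4→5
i=37 'c': node 5→6  → match P1@[34:37]
i=38 'b': node 6→3 (via fail)
i=39 'b': node 3→3 (via fail)
i=40 'c': node 3→0 (via fail)
i=41 'b': node 0→3
i=42 'a': node 3→4
i=43 'a': node 4→2 (via fail)  → match P0@[42:43]
i=44 'a': node 2→2 (via fail)  → match P0@[43:44]
i=45 'a': node 2→2 (via fail)  → match P0@[44:45]
i=46 'c': node 2→0 (via fail)
i=47 'a': node 0→1
i=48 'b': node 1→3 (via fail)
i=49 'a': node 3→4
i=50 'c': node 4→5
i=51 'c': node 5→6  → match P1@[48:51]
i=52 'b': node 6→3 (via fail)
i=53 'c': node 3→0 (via fail)
i=54 'a': node 0→1
i=55 'a': node 1→2  → match P0@[54:55]
i=56 'a': node 2→2 (via fail)  → match P0@[55:56]
i=57 'a': node 2→2 (via fail)  → match P0@[56:57]

Matches: [[1,0],[2,0],[12,1],[18,1],[20,0],[26,1],[31,0],[37,1],[43,0],[44,0],[45,0],[51,1],[55,0],[56,0],[57,0]]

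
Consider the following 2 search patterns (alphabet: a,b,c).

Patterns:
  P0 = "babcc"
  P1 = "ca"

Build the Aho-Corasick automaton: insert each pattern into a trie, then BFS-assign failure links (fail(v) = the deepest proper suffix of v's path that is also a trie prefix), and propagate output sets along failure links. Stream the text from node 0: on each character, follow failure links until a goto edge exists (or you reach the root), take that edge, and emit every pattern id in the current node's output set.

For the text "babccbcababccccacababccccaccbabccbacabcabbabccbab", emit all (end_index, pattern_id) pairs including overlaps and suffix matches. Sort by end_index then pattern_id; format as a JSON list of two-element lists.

Construct AC machine:
Trie (insert patterns):
  n0 'ε': b→1 c→6
  n1 'b': a→2
  n2 'ba': b→3
  n3 'bab': c→4
  n4 'babc': c→5
  n5 'babcc': ·  [P0 ends]
  n6 'c': a→7
  n7 'ca': ·  [P1 ends]

BFS fail/out derivation:
  n1('b'): parent n0 fail=0; on 'b' 0 → fail=0;  out ∅∪∅=∅
  n6('c'): parent n0 fail=0; on 'c' 0 → fail=0;  out ∅∪∅=∅
  n2('ba'): parent n1 fail=0; on 'a' 0 → fail=0;  out ∅∪∅=∅
  n7('ca'): parent n6 fail=0; on 'a' 0 → fail=0;  out {1}∪∅={1}
  n3('bab'): parent n2 fail=0; on 'b' 0 → fail=1;  out ∅∪∅=∅
  n4('babc'): parent n3 fail=1; on 'c' 1→0 → fail=6;  out ∅∪∅=∅
  n5('babcc'): parent n4 fail=6; on 'c' 6→0 → fail=6;  out {0}∪∅={0}

Text stream:
[0] read 'b'  n0⇒n1
[1] read 'a'  n1⇒n2
[2] read 'b'  n2⇒n3
[3] read 'c'  n3⇒n4
[4] read 'c'  n4⇒n5  ** P0@[0:4]
[5] read 'b'  n5⇒n1 (fail-walked)
[6] read 'c'  n1⇒n6 (fail-walked)
[7] read 'a'  n6⇒n7  ** P1@[6:7]
[8] read 'b'  n7⇒n1 (fail-walked)
[9] read 'a'  n1⇒n2
[10] read 'b'  n2⇒n3
[11] read 'c'  n3⇒n4
[12] read 'c'  n4⇒n5  ** P0@[8:12]
[13] read 'c'  n5⇒n6 (fail-walked)
[14] read 'c'  n6⇒n6 (fail-walked)
[15] read 'a'  n6⇒n7  ** P1@[14:15]
[16] read 'c'  n7⇒n6 (fail-walked)
[17] read 'a'  n6⇒n7  ** P1@[16:17]
[18] read 'b'  n7⇒n1 (fail-walked)
[19] read 'a'  n1⇒n2
[20] read 'b'  n2⇒n3
[21] read 'c'  n3⇒n4
[22] read 'c'  n4⇒n5  ** P0@[18:22]
[23] read 'c'  n5⇒n6 (fail-walked)
[24] read 'c'  n6⇒n6 (fail-walked)
[25] read 'a'  n6⇒n7  ** P1@[24:25]
[26] read 'c'  n7⇒n6 (fail-walked)
[27] read 'c'  n6⇒n6 (fail-walked)
[28] read 'b'  n6⇒n1 (fail-walked)
[29] read 'a'  n1⇒n2
[30] read 'b'  n2⇒n3
[31] read 'c'  n3⇒n4
[32] read 'c'  n4⇒n5  ** P0@[28:32]
[33] read 'b'  n5⇒n1 (fail-walked)
[34] read 'a'  n1⇒n2
[35] read 'c'  n2⇒n6 (fail-walked)
[36] read 'a'  n6⇒n7  ** P1@[35:36]
[37] read 'b'  n7⇒n1 (fail-walked)
[38] read 'c'  n1⇒n6 (fail-walked)
[39] read 'a'  n6⇒n7  ** P1@[38:39]
[40] read 'b'  n7⇒n1 (fail-walked)
[41] read 'b'  n1⇒n1 (fail-walked)
[42] read 'a'  n1⇒n2
[43] read 'b'  n2⇒n3
[44] read 'c'  n3⇒n4
[45] read 'c'  n4⇒n5  ** P0@[41:45]
[46] read 'b'  n5⇒n1 (fail-walked)
[47] read 'a'  n1⇒n2
[48] read 'b'  n2⇒n3

Matches: [[4,0],[7,1],[12,0],[15,1],[17,1],[22,0],[25,1],[32,0],[36,1],[39,1],[45,0]]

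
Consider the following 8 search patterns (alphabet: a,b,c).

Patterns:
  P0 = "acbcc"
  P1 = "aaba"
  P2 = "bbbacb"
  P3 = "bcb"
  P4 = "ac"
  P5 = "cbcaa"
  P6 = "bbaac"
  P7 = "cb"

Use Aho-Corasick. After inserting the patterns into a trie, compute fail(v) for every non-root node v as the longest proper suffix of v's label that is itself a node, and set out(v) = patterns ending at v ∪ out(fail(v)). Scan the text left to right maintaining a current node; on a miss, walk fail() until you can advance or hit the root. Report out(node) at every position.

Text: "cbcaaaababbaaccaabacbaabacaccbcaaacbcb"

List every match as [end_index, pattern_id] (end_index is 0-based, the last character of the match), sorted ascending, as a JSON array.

Build:
Trie (insert patterns):
  0='ε' goto a→1 b→9 c→17
  1='a' goto a→6 c→2
  2='ac' goto b→3  ←P4
  3='acb' goto c→4
  4='acbc' goto c→5
  5='acbcc' goto ·  ←P0
  6='aa' goto b→7
  7='aab' goto a→8
  8='aaba' goto ·  ←P1
  9='b' goto b→10 c→15
  10='bb' goto a→22 b→11
  11='bbb' goto a→12
  12='bbba' goto c→13
  13='bbbac' goto b→14
  14='bbbacb' goto ·  ←P2
  15='bc' goto b→16
  16='bcb' goto ·  ←P3
  17='c' goto b→18
  18='cb' goto c→19  ←P7
  19='cbc' goto a→20
  20='cbca' goto a→21
  21='cbcaa' goto ·  ←P5
  22='bba' goto a→23
  23='bbaa' goto c→24
  24='bbaac' goto ·  ←P6

BFS fail/out derivation:
  fail(1) 'a': from fail(0)=0 chase 'a': 0 ⇒ 0;  out=∅∪out(0)=∅
  fail(9) 'b': from fail(0)=0 chase 'b': 0 ⇒ 0;  out=∅∪out(0)=∅
  fail(17) 'c': from fail(0)=0 chase 'c': 0 ⇒ 0;  out=∅∪out(0)=∅
  fail(2) 'ac': from fail(1)=0 chase 'c': 0 ⇒ 17;  out={4}∪out(17)={4}
  fail(6) 'aa': from fail(1)=0 chase 'a': 0 ⇒ 1;  out=∅∪out(1)=∅
  fail(10) 'bb': from fail(9)=0 chase 'b': 0 ⇒ 9;  out=∅∪out(9)=∅
  fail(15) 'bc': from fail(9)=0 chase 'c': 0 ⇒ 17;  out=∅∪out(17)=∅
  fail(18) 'cb': from fail(17)=0 chase 'b': 0 ⇒ 9;  out={7}∪out(9)={7}
  fail(3) 'acb': from fail(2)=17 chase 'b': 17 ⇒ 18;  out=∅∪out(18)={7}
  fail(7) 'aab': from fail(6)=1 chase 'b': 1→0 ⇒ 9;  out=∅∪out(9)=∅
  fail(11) 'bbb': from fail(10)=9 chase 'b': 9 ⇒ 10;  out=∅∪out(10)=∅
  fail(16) 'bcb': from fail(15)=17 chase 'b': 17 ⇒ 18;  out={3}∪out(18)={3,7}
  fail(19) 'cbc': from fail(18)=9 chase 'c': 9 ⇒ 15;  out=∅∪out(15)=∅
  fail(22) 'bba': from fail(10)=9 chase 'a': 9→0 ⇒ 1;  out=∅∪out(1)=∅
  fail(4) 'acbc': from fail(3)=18 chase 'c': 18 ⇒ 19;  out=∅∪out(19)=∅
  fail(8) 'aaba': from fail(7)=9 chase 'a': 9→0 ⇒ 1;  out={1}∪out(1)={1}
  fail(12) 'bbba': from fail(11)=10 chase 'a': 10 ⇒ 22;  out=∅∪out(22)=∅
  fail(20) 'cbca': from fail(19)=15 chase 'a': 15→17→0 ⇒ 1;  out=∅∪out(1)=∅
  fail(23) 'bbaa': from fail(22)=1 chase 'a': 1 ⇒ 6;  out=∅∪out(6)=∅
  fail(5) 'acbcc': from fail(4)=19 chase 'c': 19→15→17→0 ⇒ 17;  out={0}∪out(17)={0}
  fail(13) 'bbbac': from fail(12)=22 chase 'c': 22→1 ⇒ 2;  out=∅∪out(2)={4}
  fail(21) 'cbcaa': from fail(20)=1 chase 'a': 1 ⇒ 6;  out={5}∪out(6)={5}
  fail(24) 'bbaac': from fail(23)=6 chase 'c': 6→1 ⇒ 2;  out={6}∪out(2)={4,6}
  fail(14) 'bbbacb': from fail(13)=2 chase 'b': 2 ⇒ 3;  out={2}∪out(3)={2,7}

Run:
i=0 'c': node 0→17
i=1 'b': node 17→18  → match P7@[0:1]
i=2 'c': node 18→19
i=3 'a': node 19→20
i=4 'a': node 20→21  → match P5@[0:4]
i=5 'a': node 21→6 (via fail)
i=6 'a': node 6→6 (via fail)
i=7 'b': node 6→7
i=8 'a': node 7→8  → match P1@[5:8]
i=9 'b': node 8→9 (via fail)
i=10 'b': node 9→10
i=11 'a': node 10→22
i=12 'a': node 22→23
i=13 'c': node 23→24  → match P4@[12:13],P6@[9:13]
i=14 'c': node 24→17 (via fail)
i=15 'a': node 17→1 (via fail)
i=16 'a': node 1→6
i=17 'b': node 6→7
i=18 'a': node 7→8  → match P1@[15:18]
i=19 'c': node 8→2 (via fail)  → match P4@[18:19]
i=20 'b': node 2→3  → match P7@[19:20]
i=21 'a': node 3→1 (via fail)
i=22 'a': node 1→6
i=23 'b': node 6→7
i=24 'a': node 7→8  → match P1@[21:24]
i=25 'c': node 8→2 (via fail)  → match P4@[24:25]
i=26 'a': node 2→1 (via fail)
i=27 'c': node 1→2  → match P4@[26:27]
i=28 'c': node 2→17 (via fail)
i=29 'b': node 17→18  → match P7@[28:29]
i=30 'c': node 18→19
i=31 'a': node 19→20
i=32 'a': node 20→21  → match P5@[28:32]
i=33 'a': node 21→6 (via fail)
i=34 'c': node 6→2 (via fail)  → match P4@[33:34]
i=35 'b': node 2→3  → match P7@[34:35]
i=36 'c': node 3→4
i=37 'b': node 4→16 (via fail)  → match P3@[35:37],P7@[36:37]

Result: [[1,7],[4,5],[8,1],[13,4],[13,6],[18,1],[19,4],[20,7],[24,1],[25,4],[27,4],[29,7],[32,5],[34,4],[35,7],[37,3],[37,7]]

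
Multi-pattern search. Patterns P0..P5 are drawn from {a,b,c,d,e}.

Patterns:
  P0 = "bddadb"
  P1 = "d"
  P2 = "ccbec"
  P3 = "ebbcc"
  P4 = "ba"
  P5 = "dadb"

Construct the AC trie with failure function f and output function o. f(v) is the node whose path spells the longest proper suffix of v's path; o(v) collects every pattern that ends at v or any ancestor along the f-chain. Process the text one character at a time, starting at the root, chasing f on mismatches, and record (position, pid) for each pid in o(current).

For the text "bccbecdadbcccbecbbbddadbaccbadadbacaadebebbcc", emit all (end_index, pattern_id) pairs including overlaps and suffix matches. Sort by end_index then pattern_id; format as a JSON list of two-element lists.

Build automaton:
Trie nodes:
  n0 'ε': b→1 c→8 d→7 e→13
  n1 'b': a→18 d→2
  n2 'bd': d→3
  n3 'bdd': a→4
  n4 'bdda': d→5
  n5 'bddad': b→6
  n6 'bddadb': ·  ←P0
  n7 'd': a→19  ←P1
  n8 'c': c→9
  n9 'cc': b→10
  n10 'ccb': e→11
  n11 'ccbe': c→12
  n12 'ccbec': ·  ←P2
  n13 'e': b→14
  n14 'eb': b→15
  n15 'ebb': c→16
  n16 'ebbc': c→17
  n17 'ebbcc': ·  ←P3
  n18 'ba': ·  ←P4
  n19 'da': d→20
  n20 'dad': b→21
  n21 'dadb': ·  ←P5

BFS fail/out derivation:
  n1('b'): parent n0 fail=0; on 'b' 0 → fail=0;  out ∅∪∅=∅
  n7('d'): parent n0 fail=0; on 'd' 0 → fail=0;  out {1}∪∅={1}
  n8('c'): parent n0 fail=0; on 'c' 0 → fail=0;  out ∅∪∅=∅
  n13('e'): parent n0 fail=0; on 'e' 0 → fail=0;  out ∅∪∅=∅
  n2('bd'): parent n1 fail=0; on 'd' 0 → fail=7;  out ∅∪{1}={1}
  n9('cc'): parent n8 fail=0; on 'c' 0 → fail=8;  out ∅∪∅=∅
  n14('eb'): parent n13 fail=0; on 'b' 0 → fail=1;  out ∅∪∅=∅
  n18('ba'): parent n1 fail=0; on 'a' 0 → fail=0;  out {4}∪∅={4}
  n19('da'): parent n7 fail=0; on 'a' 0 → fail=0;  out ∅∪∅=∅
  n3('bdd'): parent n2 fail=7; on 'd' 7→0 → fail=7;  out ∅∪{1}={1}
  n10('ccb'): parent n9 fail=8; on 'b' 8→0 → fail=1;  out ∅∪∅=∅
  n15('ebb'): parent n14 fail=1; on 'b' 1→0 → fail=1;  out ∅∪∅=∅
  n20('dad'): parent n19 fail=0; on 'd' 0 → fail=7;  out ∅∪{1}={1}
  n4('bdda'): parent n3 fail=7; on 'a' 7 → fail=19;  out ∅∪∅=∅
  n11('ccbe'): parent n10 fail=1; on 'e' 1→0 → fail=13;  out ∅∪∅=∅
  n16('ebbc'): parent n15 fail=1; on 'c' 1→0 → fail=8;  out ∅∪∅=∅
  n21('dadb'): parent n20 fail=7; on 'b' 7→0 → fail=1;  out {5}∪∅={5}
  n5('bddad'): parent n4 fail=19; on 'd' 19 → fail=20;  out ∅∪{1}={1}
  n12('ccbec'): parent n11 fail=13; on 'c' 13→0 → fail=8;  out {2}∪∅={2}
  n17('ebbcc'): parent n16 fail=8; on 'c' 8 → fail=9;  out {3}∪∅={3}
  n6('bddadb'): parent n5 fail=20; on 'b' 20 → fail=21;  out {0}∪{5}={0,5}

Scan:
pos 0 'b': at 1
pos 1 'c': at 8 ·f
pos 2 'c': at 9
pos 3 'b': at 10
pos 4 'e': at 11
pos 5 'c': at 12  ** P2@[1:5]
pos 6 'd': at 7 ·f  ** P1@[6:6]
pos 7 'a': at 19
pos 8 'd': at 20  ** P1@[8:8]
pos 9 'b': at 21  ** P5@[6:9]
pos 10 'c': at 8 ·f
pos 11 'c': at 9
pos 12 'c': at 9 ·f
pos 13 'b': at 10
pos 14 'e': at 11
pos 15 'c': at 12  ** P2@[11:15]
pos 16 'b': at 1 ·f
pos 17 'b': at 1 ·f
pos 18 'b': at 1 ·f
pos 19 'd': at 2  ** P1@[19:19]
pos 20 'd': at 3  ** P1@[20:20]
pos 21 'a': at 4
pos 22 'd': at 5  ** P1@[22:22]
pos 23 'b': at 6  ** P0@[18:23],P5@[20:23]
pos 24 'a': at 18 ·f  ** P4@[23:24]
pos 25 'c': at 8 ·f
pos 26 'c': at 9
pos 27 'b': at 10
pos 28 'a': at 18 ·f  ** P4@[27:28]
pos 29 'd': at 7 ·f  ** P1@[29:29]
pos 30 'a': at 19
pos 31 'd': at 20  ** P1@[31:31]
pos 32 'b': at 21  ** P5@[29:32]
pos 33 'a': at 18 ·f  ** P4@[32:33]
pos 34 'c': at 8 ·f
pos 35 'a': at 0 ·f
pos 36 'a': at 0
pos 37 'd': at 7  ** P1@[37:37]
pos 38 'e': at 13 ·f
pos 39 'b': at 14
pos 40 'e': at 13 ·f
pos 41 'b': at 14
pos 42 'b': at 15
pos 43 'c': at 16
pos 44 'c': at 17  ** P3@[40:44]

Matches: [[5,2],[6,1],[8,1],[9,5],[15,2],[19,1],[20,1],[22,1],[23,0],[23,5],[24,4],[28,4],[29,1],[31,1],[32,5],[33,4],[37,1],[44,3]]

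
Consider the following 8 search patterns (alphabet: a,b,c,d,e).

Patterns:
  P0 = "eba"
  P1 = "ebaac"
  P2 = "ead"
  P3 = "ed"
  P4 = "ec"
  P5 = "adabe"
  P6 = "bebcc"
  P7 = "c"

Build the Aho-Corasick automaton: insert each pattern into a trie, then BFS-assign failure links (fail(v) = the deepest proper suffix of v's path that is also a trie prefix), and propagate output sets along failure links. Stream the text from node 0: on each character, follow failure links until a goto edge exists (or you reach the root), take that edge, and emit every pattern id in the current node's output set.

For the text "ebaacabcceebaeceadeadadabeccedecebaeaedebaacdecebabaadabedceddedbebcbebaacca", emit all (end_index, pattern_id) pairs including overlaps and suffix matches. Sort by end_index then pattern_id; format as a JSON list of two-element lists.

Build:
Trie nodes:
  0='ε' goto a→10 b→15 c→20 e→1
  1='e' goto a→6 b→2 c→9 d→8
  2='eb' goto a→3
  3='eba' goto a→4  [P0 ends]
  4='ebaa' goto c→5
  5='ebaac' goto ·  [P1 ends]
  6='ea' goto d→7
  7='ead' goto ·  [P2 ends]
  8='ed' goto ·  [P3 ends]
  9='ec' goto ·  [P4 ends]
  10='a' goto d→11
  11='ad' goto a→12
  12='ada' goto b→13
  13='adab' goto e→14
  14='adabe' goto ·  [P5 ends]
  15='b' goto e→16
  16='be' goto b→17
  17='beb' goto c→18
  18='bebc' goto c→19
  19='bebcc' goto ·  [P6 ends]
  20='c' goto ·  [P7 ends]

Failure links (BFS by depth):
  fail(1) 'e': from fail(0)=0 chase 'e': 0 ⇒ 0;  out=∅∪out(0)=∅
  fail(10) 'a': from fail(0)=0 chase 'a': 0 ⇒ 0;  out=∅∪out(0)=∅
  fail(15) 'b': from fail(0)=0 chase 'b': 0 ⇒ 0;  out=∅∪out(0)=∅
  fail(20) 'c': from fail(0)=0 chase 'c': 0 ⇒ 0;  out={7}∪out(0)={7}
  fail(2) 'eb': from fail(1)=0 chase 'b': 0 ⇒ 15;  out=∅∪out(15)=∅
  fail(6) 'ea': from fail(1)=0 chase 'a': 0 ⇒ 10;  out=∅∪out(10)=∅
  fail(8) 'ed': from fail(1)=0 chase 'd': 0 ⇒ 0;  out={3}∪out(0)={3}
  fail(9) 'ec': from fail(1)=0 chase 'c': 0 ⇒ 20;  out={4}∪out(20)={4,7}
  fail(11) 'ad': from fail(10)=0 chase 'd': 0 ⇒ 0;  out=∅∪out(0)=∅
  fail(16) 'be': from fail(15)=0 chase 'e': 0 ⇒ 1;  out=∅∪out(1)=∅
  fail(3) 'eba': from fail(2)=15 chase 'a': 15→0 ⇒ 10;  out={0}∪out(10)={0}
  fail(7) 'ead': from fail(6)=10 chase 'd': 10 ⇒ 11;  out={2}∪out(11)={2}
  fail(12) 'ada': from fail(11)=0 chase 'a': 0 ⇒ 10;  out=∅∪out(10)=∅
  fail(17) 'beb': from fail(16)=1 chase 'b': 1 ⇒ 2;  out=∅∪out(2)=∅
  fail(4) 'ebaa': from fail(3)=10 chase 'a': 10→0 ⇒ 10;  out=∅∪out(10)=∅
  fail(13) 'adab': from fail(12)=10 chase 'b': 10→0 ⇒ 15;  out=∅∪out(15)=∅
  fail(18) 'bebc': from fail(17)=2 chase 'c': 2→15→0 ⇒ 20;  out=∅∪out(20)={7}
  fail(5) 'ebaac': from fail(4)=10 chase 'c': 10→0 ⇒ 20;  out={1}∪out(20)={1,7}
  fail(14) 'adabe': from fail(13)=15 chase 'e': 15 ⇒ 16;  out={5}∪out(16)={5}
  fail(19) 'bebcc': from fail(18)=20 chase 'c': 20→0 ⇒ 20;  out={6}∪out(20)={6,7}

Text stream:
i=0 'e': node 0→1
i=1 'b': node 1→2
i=2 'a': node 2→3  emit P0@[0:2]
i=3 'a': node 3→4
i=4 'c': node 4→5  emit P1@[0:4],P7@[4:4]
i=5 'a': node 5→10 (fail-walked)
i=6 'b': node 10→15 (fail-walked)
i=7 'c': node 15→20 (fail-walked)  emit P7@[7:7]
i=8 'c': node 20→20 (fail-walked)  emit P7@[8:8]
i=9 'e': node 20→1 (fail-walked)
i=10 'e': node 1→1 (fail-walked)
i=11 'b': node 1→2
i=12 'a': node 2→3  emit P0@[10:12]
i=13 'e': node 3→1 (fail-walked)
i=14 'c': node 1→9  emit P4@[13:14],P7@[14:14]
i=15 'e': node 9→1 (fail-walked)
i=16 'a': node 1→6
i=17 'd': node 6→7  emit P2@[15:17]
i=18 'e': node 7→1 (fail-walked)
i=19 'a': node 1→6
i=20 'd': node 6→7  emit P2@[18:20]
i=21 'a': node 7→12 (fail-walked)
i=22 'd': node 12→11 (fail-walked)
i=23 'a': node 11→12
i=24 'b': node 12→13
i=25 'e': node 13→14  emit P5@[21:25]
i=26 'c': node 14→9 (fail-walked)  emit P4@[25:26],P7@[26:26]
i=27 'c': node 9→20 (fail-walked)  emit P7@[27:27]
i=28 'e': node 20→1 (fail-walked)
i=29 'd': node 1→8  emit P3@[28:29]
i=30 'e': node 8→1 (fail-walked)
i=31 'c': node 1→9  emit P4@[30:31],P7@[31:31]
i=32 'e': node 9→1 (fail-walked)
i=33 'b': node 1→2
i=34 'a': node 2→3  emit P0@[32:34]
i=35 'e': node 3→1 (fail-walked)
i=36 'a': node 1→6
i=37 'e': node 6→1 (fail-walked)
i=38 'd': node 1→8  emit P3@[37:38]
i=39 'e': node 8→1 (fail-walked)
i=40 'b': node 1→2
i=41 'a': node 2→3  emit P0@[39:41]
i=42 'a': node 3→4
i=43 'c': node 4→5  emit P1@[39:43],P7@[43:43]
i=44 'd': node 5→0 (fail-walked)
i=45 'e': node 0→1
i=46 'c': node 1→9  emit P4@[45:46],P7@[46:46]
i=47 'e': node 9→1 (fail-walked)
i=48 'b': node 1→2
i=49 'a': node 2→3  emit P0@[47:49]
i=50 'b': node 3→15 (fail-walked)
i=51 'a': node 15→10 (fail-walked)
i=52 'a': node 10→10 (fail-walked)
i=53 'd': node 10→11
i=54 'a': node 11→12
i=55 'b': node 12→13
i=56 'e': node 13→14  emit P5@[52:56]
i=57 'd': node 14→8 (fail-walked)  emit P3@[56:57]
i=58 'c': node 8→20 (fail-walked)  emit P7@[58:58]
i=59 'e': node 20→1 (fail-walked)
i=60 'd': node 1→8  emit P3@[59:60]
i=61 'd': node 8→0 (fail-walked)
i=62 'e': node 0→1
i=63 'd': node 1→8  emit P3@[62:63]
i=64 'b': node 8→15 (fail-walked)
i=65 'e': node 15→16
i=66 'b': node 16→17
i=67 'c': node 17→18  emit P7@[67:67]
i=68 'b': node 18→15 (fail-walked)
i=69 'e': node 15→16
i=70 'b': node 16→17
i=71 'a': node 17→3 (fail-walked)  emit P0@[69:71]
i=72 'a': node 3→4
i=73 'c': node 4→5  emit P1@[69:73],P7@[73:73]
i=74 'c': node 5→20 (fail-walked)  emit P7@[74:74]
i=75 'a': node 20→10 (fail-walked)

Result: [[2,0],[4,1],[4,7],[7,7],[8,7],[12,0],[14,4],[14,7],[17,2],[20,2],[25,5],[26,4],[26,7],[27,7],[29,3],[31,4],[31,7],[34,0],[38,3],[41,0],[43,1],[43,7],[46,4],[46,7],[49,0],[56,5],[57,3],[58,7],[60,3],[63,3],[67,7],[71,0],[73,1],[73,7],[74,7]]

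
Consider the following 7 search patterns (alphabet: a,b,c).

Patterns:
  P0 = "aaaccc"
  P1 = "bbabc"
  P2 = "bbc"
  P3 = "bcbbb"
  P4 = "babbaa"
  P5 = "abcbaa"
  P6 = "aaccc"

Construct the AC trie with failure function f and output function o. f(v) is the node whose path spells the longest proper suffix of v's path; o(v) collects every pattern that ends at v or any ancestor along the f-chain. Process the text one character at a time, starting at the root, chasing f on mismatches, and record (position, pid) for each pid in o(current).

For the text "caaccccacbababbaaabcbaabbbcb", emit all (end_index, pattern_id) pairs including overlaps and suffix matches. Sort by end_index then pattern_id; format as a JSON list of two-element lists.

Build:
Trie nodes:
  0='ε' goto a→1 b→7
  1='a' goto a→2 b→22
  2='aa' goto a→3 c→27
  3='aaa' goto c→4
  4='aaac' goto c→5
  5='aaacc' goto c→6
  6='aaaccc' goto ·  [P0 ends]
  7='b' goto a→17 b→8 c→13
  8='bb' goto a→9 c→12
  9='bba' goto b→10
  10='bbab' goto c→11
  11='bbabc' goto ·  [P1 ends]
  12='bbc' goto ·  [P2 ends]
  13='bc' goto b→14
  14='bcb' goto b→15
  15='bcbb' goto b→16
  16='bcbbb' goto ·  [P3 ends]
  17='ba' goto b→18
  18='bab' goto b→19
  19='babb' goto a→20
  20='babba' goto a→21
  21='babbaa' goto ·  [P4 ends]
  22='ab' goto c→23
  23='abc' goto b→24
  24='abcb' goto a→25
  25='abcba' goto a→26
  26='abcbaa' goto ·  [P5 ends]
  27='aac' goto c→28
  28='aacc' goto c→29
  29='aaccc' goto ·  [P6 ends]

BFS fail/out derivation:
  fail(1) 'a': from fail(0)=0 chase 'a': 0 ⇒ 0;  out=∅∪out(0)=∅
  fail(7) 'b': from fail(0)=0 chase 'b': 0 ⇒ 0;  out=∅∪out(0)=∅
  fail(2) 'aa': from fail(1)=0 chase 'a': 0 ⇒ 1;  out=∅∪out(1)=∅
  fail(8) 'bb': from fail(7)=0 chase 'b': 0 ⇒ 7;  out=∅∪out(7)=∅
  fail(13) 'bc': from fail(7)=0 chase 'c': 0 ⇒ 0;  out=∅∪out(0)=∅
  fail(17) 'ba': from fail(7)=0 chase 'a': 0 ⇒ 1;  out=∅∪out(1)=∅
  fail(22) 'ab': from fail(1)=0 chase 'b': 0 ⇒ 7;  out=∅∪out(7)=∅
  fail(3) 'aaa': from fail(2)=1 chase 'a': 1 ⇒ 2;  out=∅∪out(2)=∅
  fail(9) 'bba': from fail(8)=7 chase 'a': 7 ⇒ 17;  out=∅∪out(17)=∅
  fail(12) 'bbc': from fail(8)=7 chase 'c': 7 ⇒ 13;  out={2}∪out(13)={2}
  fail(14) 'bcb': from fail(13)=0 chase 'b': 0 ⇒ 7;  out=∅∪out(7)=∅
  fail(18) 'bab': from fail(17)=1 chase 'b': 1 ⇒ 22;  out=∅∪out(22)=∅
  fail(23) 'abc': from fail(22)=7 chase 'c': 7 ⇒ 13;  out=∅∪out(13)=∅
  fail(27) 'aac': from fail(2)=1 chase 'c': 1→0 ⇒ 0;  out=∅∪out(0)=∅
  fail(4) 'aaac': from fail(3)=2 chase 'c': 2 ⇒ 27;  out=∅∪out(27)=∅
  fail(10) 'bbab': from fail(9)=17 chase 'b': 17 ⇒ 18;  out=∅∪out(18)=∅
  fail(15) 'bcbb': from fail(14)=7 chase 'b': 7 ⇒ 8;  out=∅∪out(8)=∅
  fail(19) 'babb': from fail(18)=22 chase 'b': 22→7 ⇒ 8;  out=∅∪out(8)=∅
  fail(24) 'abcb': from fail(23)=13 chase 'b': 13 ⇒ 14;  out=∅∪out(14)=∅
  fail(28) 'aacc': from fail(27)=0 chase 'c': 0 ⇒ 0;  out=∅∪out(0)=∅
  fail(5) 'aaacc': from fail(4)=27 chase 'c': 27 ⇒ 28;  out=∅∪out(28)=∅
  fail(11) 'bbabc': from fail(10)=18 chase 'c': 18→22 ⇒ 23;  out={1}∪out(23)={1}
  fail(16) 'bcbbb': from fail(15)=8 chase 'b': 8→7 ⇒ 8;  out={3}∪out(8)={3}
  fail(20) 'babba': from fail(19)=8 chase 'a': 8 ⇒ 9;  out=∅∪out(9)=∅
  fail(25) 'abcba': from fail(24)=14 chase 'a': 14→7 ⇒ 17;  out=∅∪out(17)=∅
  fail(29) 'aaccc': from fail(28)=0 chase 'c': 0 ⇒ 0;  out={6}∪out(0)={6}
  fail(6) 'aaaccc': from fail(5)=28 chase 'c': 28 ⇒ 29;  out={0}∪out(29)={0,6}
  fail(21) 'babbaa': from fail(20)=9 chase 'a': 9→17→1 ⇒ 2;  out={4}∪out(2)={4}
  fail(26) 'abcbaa': from fail(25)=17 chase 'a': 17→1 ⇒ 2;  out={5}∪out(2)={5}

Scan:
[0] read 'c'  n0⇒n0
[1] read 'a'  n0⇒n1
[2] read 'a'  n1⇒n2
[3] read 'c'  n2⇒n27
[4] read 'c'  n27⇒n28
[5] read 'c'  n28⇒n29  emit P6@[1:5]
[6] read 'c'  n29⇒n0 (via fail)
[7] read 'a'  n0⇒n1
[8] read 'c'  n1⇒n0 (via fail)
[9] read 'b'  n0⇒n7
[10] read 'a'  n7⇒n17
[11] read 'b'  n17⇒n18
[12] read 'a'  n18⇒n17 (via fail)
[13] read 'b'  n17⇒n18
[14] read 'b'  n18⇒n19
[15] read 'a'  n19⇒n20
[16] read 'a'  n20⇒n21  emit P4@[11:16]
[17] read 'a'  n21⇒n3 (via fail)
[18] read 'b'  n3⇒n22 (via fail)
[19] read 'c'  n22⇒n23
[20] read 'b'  n23⇒n24
[21] read 'a'  n24⇒n25
[22] read 'a'  n25⇒n26  emit P5@[17:22]
[23] read 'b'  n26⇒n22 (via fail)
[24] read 'b'  n22⇒n8 (via fail)
[25] read 'b'  n8⇒n8 (via fail)
[26] read 'c'  n8⇒n12  emit P2@[24:26]
[27] read 'b'  n12⇒n14 (via fail)

Result: [[5,6],[16,4],[22,5],[26,2]]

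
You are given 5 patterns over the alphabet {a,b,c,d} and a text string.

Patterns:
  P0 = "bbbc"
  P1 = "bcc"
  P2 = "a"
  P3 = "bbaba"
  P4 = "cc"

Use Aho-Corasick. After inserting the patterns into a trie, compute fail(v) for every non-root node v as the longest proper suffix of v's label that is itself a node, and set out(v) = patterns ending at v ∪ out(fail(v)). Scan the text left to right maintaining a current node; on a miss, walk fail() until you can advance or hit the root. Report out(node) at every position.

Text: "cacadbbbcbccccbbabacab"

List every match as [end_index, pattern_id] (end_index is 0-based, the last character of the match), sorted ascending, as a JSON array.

Build:
Trie (insert patterns):
  0='ε' goto a→7 b→1 c→11
  1='b' goto b→2 c→5
  2='bb' goto a→8 b→3
  3='bbb' goto c→4
  4='bbbc' goto ·  [P0 ends]
  5='bc' goto c→6
  6='bcc' goto ·  [P1 ends]
  7='a' goto ·  [P2 ends]
  8='bba' goto b→9
  9='bbab' goto a→10
  10='bbaba' goto ·  [P3 ends]
  11='c' goto c→12
  12='cc' goto ·  [P4 ends]

Failure links (BFS by depth):
  fail(1) 'b': from fail(0)=0 chase 'b': 0 ⇒ 0;  out=∅∪out(0)=∅
  fail(7) 'a': from fail(0)=0 chase 'a': 0 ⇒ 0;  out={2}∪out(0)={2}
  fail(11) 'c': from fail(0)=0 chase 'c': 0 ⇒ 0;  out=∅∪out(0)=∅
  fail(2) 'bb': from fail(1)=0 chase 'b': 0 ⇒ 1;  out=∅∪out(1)=∅
  fail(5) 'bc': from fail(1)=0 chase 'c': 0 ⇒ 11;  out=∅∪out(11)=∅
  fail(12) 'cc': from fail(11)=0 chase 'c': 0 ⇒ 11;  out={4}∪out(11)={4}
  fail(3) 'bbb': from fail(2)=1 chase 'b': 1 ⇒ 2;  out=∅∪out(2)=∅
  fail(6) 'bcc': from fail(5)=11 chase 'c': 11 ⇒ 12;  out={1}∪out(12)={1,4}
  fail(8) 'bba': from fail(2)=1 chase 'a': 1→0 ⇒ 7;  out=∅∪out(7)={2}
  fail(4) 'bbbc': from fail(3)=2 chase 'c': 2→1 ⇒ 5;  out={0}∪out(5)={0}
  fail(9) 'bbab': from fail(8)=7 chase 'b': 7→0 ⇒ 1;  out=∅∪out(1)=∅
  fail(10) 'bbaba': from fail(9)=1 chase 'a': 1→0 ⇒ 7;  out={3}∪out(7)={2,3}

Run:
i=0 'c': node 0→11
i=1 'a': node 11→7 (fail-walked)  → match P2@[1:1]
i=2 'c': node 7→11 (fail-walked)
i=3 'a': node 11→7 (fail-walked)  → match P2@[3:3]
i=4 'd': node 7→0 (fail-walked)
i=5 'b': node 0→1
i=6 'b': node 1→2
i=7 'b': node 2→3
i=8 'c': node 3→4  → match P0@[5:8]
i=9 'b': node 4→1 (fail-walked)
i=10 'c': node 1→5
i=11 'c': node 5→6  → match P1@[9:11],P4@[10:11]
i=12 'c': node 6→12 (fail-walked)  → match P4@[11:12]
i=13 'c': node 12→12 (fail-walked)  → match P4@[12:13]
i=14 'b': node 12→1 (fail-walked)
i=15 'b': node 1→2
i=16 'a': node 2→8  → match P2@[16:16]
i=17 'b': node 8→9
i=18 'a': node 9→10  → match P2@[18:18],P3@[14:18]
i=19 'c': node 10→11 (fail-walked)
i=20 'a': node 11→7 (fail-walked)  → match P2@[20:20]
i=21 'b': node 7→1 (fail-walked)

Matches: [[1,2],[3,2],[8,0],[11,1],[11,4],[12,4],[13,4],[16,2],[18,2],[18,3],[20,2]]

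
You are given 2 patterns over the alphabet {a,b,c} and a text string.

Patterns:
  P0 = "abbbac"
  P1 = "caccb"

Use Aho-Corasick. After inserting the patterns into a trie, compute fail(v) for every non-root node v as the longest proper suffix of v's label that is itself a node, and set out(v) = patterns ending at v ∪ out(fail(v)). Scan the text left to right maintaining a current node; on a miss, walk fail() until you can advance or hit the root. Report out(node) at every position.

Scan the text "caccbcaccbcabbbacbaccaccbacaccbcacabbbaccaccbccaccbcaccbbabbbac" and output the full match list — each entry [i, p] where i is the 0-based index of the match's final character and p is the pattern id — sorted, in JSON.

Build automaton:
Trie (insert patterns):
  n0 'ε': a→1 c→7
  n1 'a': b→2
  n2 'ab': b→3
  n3 'abb': b→4
  n4 'abbb': a→5
  n5 'abbba': c→6
  n6 'abbbac': ·  [P0 ends]
  n7 'c': a→8
  n8 'ca': c→9
  n9 'cac': c→10
  n10 'cacc': b→11
  n11 'caccb': ·  [P1 ends]

Failure links (BFS by depth):
  n1('a'): parent n0 fail=0; on 'a' 0 → fail=0;  out ∅∪∅=∅
  n7('c'): parent n0 fail=0; on 'c' 0 → fail=0;  out ∅∪∅=∅
  n2('ab'): parent n1 fail=0; on 'b' 0 → fail=0;  out ∅∪∅=∅
  n8('ca'): parent n7 fail=0; on 'a' 0 → fail=1;  out ∅∪∅=∅
  n3('abb'): parent n2 fail=0; on 'b' 0 → fail=0;  out ∅∪∅=∅
  n9('cac'): parent n8 fail=1; on 'c' 1→0 → fail=7;  out ∅∪∅=∅
  n4('abbb'): parent n3 fail=0; on 'b' 0 → fail=0;  out ∅∪∅=∅
  n10('cacc'): parent n9 fail=7; on 'c' 7→0 → fail=7;  out ∅∪∅=∅
  n5('abbba'): parent n4 fail=0; on 'a' 0 → fail=1;  out ∅∪∅=∅
  n11('caccb'): parent n10 fail=7; on 'b' 7→0 → fail=0;  out {1}∪∅={1}
  n6('abbbac'): parent n5 fail=1; on 'c' 1→0 → fail=7;  out {0}∪∅={0}

Text stream:
i=0 'c': node 0→7
i=1 'a': node 7→8
i=2 'c': node 8→9
i=3 'c': node 9→10
i=4 'b': node 10→11  → match P1@[0:4]
i=5 'c': node 11→7 (via fail)
i=6 'a': node 7→8
i=7 'c': node 8→9
i=8 'c': node 9→10
i=9 'b': node 10→11  → match P1@[5:9]
i=10 'c': node 11→7 (via fail)
i=11 'a': node 7→8
i=12 'b': node 8→2 (via fail)
i=13 'b': node 2→3
i=14 'b': node 3→4
i=15 'a': node 4→5
i=16 'c': node 5→6  → match P0@[11:16]
i=17 'b': node 6→0 (via fail)
i=18 'a': node 0→1
i=19 'c': node 1→7 (via fail)
i=20 'c': node 7→7 (via fail)
i=21 'a': node 7→8
i=22 'c': node 8→9
i=23 'c': node 9→10
i=24 'b': node 10→11  → match P1@[20:24]
i=25 'a': node 11→1 (via fail)
i=26 'c': node 1→7 (via fail)
i=27 'a': node 7→8
i=28 'c': node 8→9
i=29 'c': node 9→10
i=30 'b': node 10→11  → match P1@[26:30]
i=31 'c': node 11→7 (via fail)
i=32 'a': node 7→8
i=33 'c': node 8→9
i=34 'a': node 9→8 (via fail)
i=35 'b': node 8→2 (via fail)
i=36 'b': node 2→3
i=37 'b': node 3→4
i=38 'a': node 4→5
i=39 'c': node 5→6  → match P0@[34:39]
i=40 'c': node 6→7 (via fail)
i=41 'a': node 7→8
i=42 'c': node 8→9
i=43 'c': node 9→10
i=44 'b': node 10→11  → match P1@[40:44]
i=45 'c': node 11→7 (via fail)
i=46 'c': node 7→7 (via fail)
i=47 'a': node 7→8
i=48 'c': node 8→9
i=49 'c': node 9→10
i=50 'b': node 10→11  → match P1@[46:50]
i=51 'c': node 11→7 (via fail)
i=52 'a': node 7→8
i=53 'c': node 8→9
i=54 'c': node 9→10
i=55 'b': node 10→11  → match P1@[51:55]
i=56 'b': node 11→0 (via fail)
i=57 'a': node 0→1
i=58 'b': node 1→2
i=59 'b': node 2→3
i=60 'b': node 3→4
i=61 'a': node 4→5
i=62 'c': node 5→6  → match P0@[57:62]

Matches: [[4,1],[9,1],[16,0],[24,1],[30,1],[39,0],[44,1],[50,1],[55,1],[62,0]]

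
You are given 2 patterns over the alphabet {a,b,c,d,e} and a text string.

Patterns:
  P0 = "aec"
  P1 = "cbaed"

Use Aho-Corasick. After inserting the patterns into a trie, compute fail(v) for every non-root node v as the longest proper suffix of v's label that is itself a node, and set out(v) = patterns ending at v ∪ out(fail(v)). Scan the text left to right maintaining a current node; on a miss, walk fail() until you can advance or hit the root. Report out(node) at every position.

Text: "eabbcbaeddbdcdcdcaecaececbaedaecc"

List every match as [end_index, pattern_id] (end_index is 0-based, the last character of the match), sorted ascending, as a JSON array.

Build automaton:
Trie (insert patterns):
  n0 'ε': a→1 c→4
  n1 'a': e→2
  n2 'ae': c→3
  n3 'aec': ·  ←P0
  n4 'c': b→5
  n5 'cb': a→6
  n6 'cba': e→7
  n7 'cbae': d→8
  n8 'cbaed': ·  ←P1

Failure links (BFS by depth):
  fail(1) 'a': from fail(0)=0 chase 'a': 0 ⇒ 0;  out=∅∪out(0)=∅
  fail(4) 'c': from fail(0)=0 chase 'c': 0 ⇒ 0;  out=∅∪out(0)=∅
  fail(2) 'ae': from fail(1)=0 chase 'e': 0 ⇒ 0;  out=∅∪out(0)=∅
  fail(5) 'cb': from fail(4)=0 chase 'b': 0 ⇒ 0;  out=∅∪out(0)=∅
  fail(3) 'aec': from fail(2)=0 chase 'c': 0 ⇒ 4;  out={0}∪out(4)={0}
  fail(6) 'cba': from fail(5)=0 chase 'a': 0 ⇒ 1;  out=∅∪out(1)=∅
  fail(7) 'cbae': from fail(6)=1 chase 'e': 1 ⇒ 2;  out=∅∪out(2)=∅
  fail(8) 'cbaed': from fail(7)=2 chase 'd': 2→0 ⇒ 0;  out={1}∪out(0)={1}

Run:
pos 0 'e': at 0
pos 1 'a': at 1
pos 2 'b': at 0 ·f
pos 3 'b': at 0
pos 4 'c': at 4
pos 5 'b': at 5
pos 6 'a': at 6
pos 7 'e': at 7
pos 8 'd': at 8  ** P1@[4:8]
pos 9 'd': at 0 ·f
pos 10 'b': at 0
pos 11 'd': at 0
pos 12 'c': at 4
pos 13 'd': at 0 ·f
pos 14 'c': at 4
pos 15 'd': at 0 ·f
pos 16 'c': at 4
pos 17 'a': at 1 ·f
pos 18 'e': at 2
pos 19 'c': at 3  ** P0@[17:19]
pos 20 'a': at 1 ·f
pos 21 'e': at 2
pos 22 'c': at 3  ** P0@[20:22]
pos 23 'e': at 0 ·f
pos 24 'c': at 4
pos 25 'b': at 5
pos 26 'a': at 6
pos 27 'e': at 7
pos 28 'd': at 8  ** P1@[24:28]
pos 29 'a': at 1 ·f
pos 30 'e': at 2
pos 31 'c': at 3  ** P0@[29:31]
pos 32 'c': at 4 ·f

Matches: [[8,1],[19,0],[22,0],[28,1],[31,0]]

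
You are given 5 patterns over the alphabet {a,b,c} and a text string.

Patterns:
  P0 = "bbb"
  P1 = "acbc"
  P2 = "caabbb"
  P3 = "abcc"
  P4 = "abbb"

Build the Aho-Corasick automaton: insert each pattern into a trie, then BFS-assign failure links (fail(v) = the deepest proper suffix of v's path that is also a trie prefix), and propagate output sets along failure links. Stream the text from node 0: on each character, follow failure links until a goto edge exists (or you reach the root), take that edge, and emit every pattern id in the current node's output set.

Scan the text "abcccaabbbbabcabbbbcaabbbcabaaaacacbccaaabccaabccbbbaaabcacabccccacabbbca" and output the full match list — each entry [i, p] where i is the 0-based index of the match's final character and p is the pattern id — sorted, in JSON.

Build automaton:
Trie (insert patterns):
  n0 'ε': a→4 b→1 c→8
  n1 'b': b→2
  n2 'bb': b→3
  n3 'bbb': ·  [P0 ends]
  n4 'a': b→14 c→5
  n5 'ac': b→6
  n6 'acb': c→7
  n7 'acbc': ·  [P1 ends]
  n8 'c': a→9
  n9 'ca': a→10
  n10 'caa': b→11
  n11 'caab': b→12
  n12 'caabb': b→13
  n13 'caabbb': ·  [P2 ends]
  n14 'ab': b→17 c→15
  n15 'abc': c→16
  n16 'abcc': ·  [P3 ends]
  n17 'abb': b→18
  n18 'abbb': ·  [P4 ends]

BFS fail/out derivation:
  fail(1) 'b': from fail(0)=0 chase 'b': 0 ⇒ 0;  out=∅∪out(0)=∅
  fail(4) 'a': from fail(0)=0 chase 'a': 0 ⇒ 0;  out=∅∪out(0)=∅
  fail(8) 'c': from fail(0)=0 chase 'c': 0 ⇒ 0;  out=∅∪out(0)=∅
  fail(2) 'bb': from fail(1)=0 chase 'b': 0 ⇒ 1;  out=∅∪out(1)=∅
  fail(5) 'ac': from fail(4)=0 chase 'c': 0 ⇒ 8;  out=∅∪out(8)=∅
  fail(9) 'ca': from fail(8)=0 chase 'a': 0 ⇒ 4;  out=∅∪out(4)=∅
  fail(14) 'ab': from fail(4)=0 chase 'b': 0 ⇒ 1;  out=∅∪out(1)=∅
  fail(3) 'bbb': from fail(2)=1 chase 'b': 1 ⇒ 2;  out={0}∪out(2)={0}
  fail(6) 'acb': from fail(5)=8 chase 'b': 8→0 ⇒ 1;  out=∅∪out(1)=∅
  fail(10) 'caa': from fail(9)=4 chase 'a': 4→0 ⇒ 4;  out=∅∪out(4)=∅
  fail(15) 'abc': from fail(14)=1 chase 'c': 1→0 ⇒ 8;  out=∅∪out(8)=∅
  fail(17) 'abb': from fail(14)=1 chase 'b': 1 ⇒ 2;  out=∅∪out(2)=∅
  fail(7) 'acbc': from fail(6)=1 chase 'c': 1→0 ⇒ 8;  out={1}∪out(8)={1}
  fail(11) 'caab': from fail(10)=4 chase 'b': 4 ⇒ 14;  out=∅∪out(14)=∅
  fail(16) 'abcc': from fail(15)=8 chase 'c': 8→0 ⇒ 8;  out={3}∪out(8)={3}
  fail(18) 'abbb': from fail(17)=2 chase 'b': 2 ⇒ 3;  out={4}∪out(3)={0,4}
  fail(12) 'caabb': from fail(11)=14 chase 'b': 14 ⇒ 17;  out=∅∪out(17)=∅
  fail(13) 'caabbb': from fail(12)=17 chase 'b': 17 ⇒ 18;  out={2}∪out(18)={0,2,4}

Scan:
i=0 'a': node 0→4
i=1 'b': node 4→14
i=2 'c': node 14→15
i=3 'c': node 15→16  emit P3@[0:3]
i=4 'c': node 16→8 ·f
i=5 'a': node 8→9
i=6 'a': node 9→10
i=7 'b': node 10→11
i=8 'b': node 11→12
i=9 'b': node 12→13  emit P0@[7:9],P2@[4:9],P4@[6:9]
i=10 'b': node 13→3 ·f  emit P0@[8:10]
i=11 'a': node 3→4 ·f
i=12 'b': node 4→14
i=13 'c': node 14→15
i=14 'a': node 15→9 ·f
i=15 'b': node 9→14 ·f
i=16 'b': node 14→17
i=17 'b': node 17→18  emit P0@[15:17],P4@[14:17]
i=18 'b': node 18→3 ·f  emit P0@[16:18]
i=19 'c': node 3→8 ·f
i=20 'a': node 8→9
i=21 'a': node 9→10
i=22 'b': node 10→11
i=23 'b': node 11→12
i=24 'b': node 12→13  emit P0@[22:24],P2@[19:24],P4@[21:24]
i=25 'c': node 13→8 ·f
i=26 'a': node 8→9
i=27 'b': node 9→14 ·f
i=28 'a': node 14→4 ·f
i=29 'a': node 4→4 ·f
i=30 'a': node 4→4 ·f
i=31 'a': node 4→4 ·f
i=32 'c': node 4→5
i=33 'a': node 5→9 ·f
i=34 'c': node 9→5 ·f
i=35 'b': node 5→6
i=36 'c': node 6→7  emit P1@[33:36]
i=37 'c': node 7→8 ·f
i=38 'a': node 8→9
i=39 'a': node 9→10
i=40 'a': node 10→4 ·f
i=41 'b': node 4→14
i=42 'c': node 14→15
i=43 'c': node 15→16  emit P3@[40:43]
i=44 'a': node 16→9 ·f
i=45 'a': node 9→10
i=46 'b': node 10→11
i=47 'c': node 11→15 ·f
i=48 'c': node 15→16  emit P3@[45:48]
i=49 'b': node 16→1 ·f
i=50 'b': node 1→2
i=51 'b': node 2→3  emit P0@[49:51]
i=52 'a': node 3→4 ·f
i=53 'a': node 4→4 ·f
i=54 'a': node 4→4 ·f
i=55 'b': node 4→14
i=56 'c': node 14→15
i=57 'a': node 15→9 ·f
i=58 'c': node 9→5 ·f
i=59 'a': node 5→9 ·f
i=60 'b': node 9→14 ·f
i=61 'c': node 14→15
i=62 'c': node 15→16  emit P3@[59:62]
i=63 'c': node 16→8 ·f
i=64 'c': node 8→8 ·f
i=65 'a': node 8→9
i=66 'c': node 9→5 ·f
i=67 'a': node 5→9 ·f
i=68 'b': node 9→14 ·f
i=69 'b': node 14→17
i=70 'b': node 17→18  emit P0@[68:70],P4@[67:70]
i=71 'c': node 18→8 ·f
i=72 'a': node 8→9

Matches: [[3,3],[9,0],[9,2],[9,4],[10,0],[17,0],[17,4],[18,0],[24,0],[24,2],[24,4],[36,1],[43,3],[48,3],[51,0],[62,3],[70,0],[70,4]]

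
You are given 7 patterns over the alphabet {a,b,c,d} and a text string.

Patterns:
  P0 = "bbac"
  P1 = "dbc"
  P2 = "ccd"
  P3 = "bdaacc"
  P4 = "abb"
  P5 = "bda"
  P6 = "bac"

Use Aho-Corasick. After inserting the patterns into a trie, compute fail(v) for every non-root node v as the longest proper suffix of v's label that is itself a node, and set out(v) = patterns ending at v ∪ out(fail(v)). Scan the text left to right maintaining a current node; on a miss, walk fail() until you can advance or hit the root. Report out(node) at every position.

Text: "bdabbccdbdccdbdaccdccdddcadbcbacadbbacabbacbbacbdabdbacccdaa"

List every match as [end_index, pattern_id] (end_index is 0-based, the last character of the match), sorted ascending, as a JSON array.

Build:
Trie nodes:
  n0 'ε': a→16 b→1 c→8 d→5
  n1 'b': a→19 b→2 d→11
  n2 'bb': a→3
  n3 'bba': c→4
  n4 'bbac': ·  [P0 ends]
  n5 'd': b→6
  n6 'db': c→7
  n7 'dbc': ·  [P1 ends]
  n8 'c': c→9
  n9 'cc': d→10
  n10 'ccd': ·  [P2 ends]
  n11 'bd': a→12
  n12 'bda': a→13  [P5 ends]
  n13 'bdaa': c→14
  n14 'bdaac': c→15
  n15 'bdaacc': ·  [P3 ends]
  n16 'a': b→17
  n17 'ab': b→18
  n18 'abb': ·  [P4 ends]
  n19 'ba': c→20
  n20 'bac': ·  [P6 ends]

Failure links (BFS by depth):
  n1('b'): parent n0 fail=0; on 'b' 0 → fail=0;  out ∅∪∅=∅
  n5('d'): parent n0 fail=0; on 'd' 0 → fail=0;  out ∅∪∅=∅
  n8('c'): parent n0 fail=0; on 'c' 0 → fail=0;  out ∅∪∅=∅
  n16('a'): parent n0 fail=0; on 'a' 0 → fail=0;  out ∅∪∅=∅
  n2('bb'): parent n1 fail=0; on 'b' 0 → fail=1;  out ∅∪∅=∅
  n6('db'): parent n5 fail=0; on 'b' 0 → fail=1;  out ∅∪∅=∅
  n9('cc'): parent n8 fail=0; on 'c' 0 → fail=8;  out ∅∪∅=∅
  n11('bd'): parent n1 fail=0; on 'd' 0 → fail=5;  out ∅∪∅=∅
  n17('ab'): parent n16 fail=0; on 'b' 0 → fail=1;  out ∅∪∅=∅
  n19('ba'): parent n1 fail=0; on 'a' 0 → fail=16;  out ∅∪∅=∅
  n3('bba'): parent n2 fail=1; on 'a' 1 → fail=19;  out ∅∪∅=∅
  n7('dbc'): parent n6 fail=1; on 'c' 1→0 → fail=8;  out {1}∪∅={1}
  n10('ccd'): parent n9 fail=8; on 'd' 8→0 → fail=5;  out {2}∪∅={2}
  n12('bda'): parent n11 fail=5; on 'a' 5→0 → fail=16;  out {5}∪∅={5}
  n18('abb'): parent n17 fail=1; on 'b' 1 → fail=2;  out {4}∪∅={4}
  n20('bac'): parent n19 fail=16; on 'c' 16→0 → fail=8;  out {6}∪∅={6}
  n4('bbac'): parent n3 fail=19; on 'c' 19 → fail=20;  out {0}∪{6}={0,6}
  n13('bdaa'): parent n12 fail=16; on 'a' 16→0 → fail=16;  out ∅∪∅=∅
  n14('bdaac'): parent n13 fail=16; on 'c' 16→0 → fail=8;  out ∅∪∅=∅
  n15('bdaacc'): parent n14 fail=8; on 'c' 8 → fail=9;  out {3}∪∅={3}

Scan:
[0] read 'b'  n0⇒n1
[1] read 'd'  n1⇒n11
[2] read 'a'  n11⇒n12  emit P5@[0:2]
[3] read 'b'  n12⇒n17 (fail-walked)
[4] read 'b'  n17⇒n18  emit P4@[2:4]
[5] read 'c'  n18⇒n8 (fail-walked)
[6] read 'c'  n8⇒n9
[7] read 'd'  n9⇒n10  emit P2@[5:7]
[8] read 'b'  n10⇒n6 (fail-walked)
[9] read 'd'  n6⇒n11 (fail-walked)
[10] read 'c'  n11⇒n8 (fail-walked)
[11] read 'c'  n8⇒n9
[12] read 'd'  n9⇒n10  emit P2@[10:12]
[13] read 'b'  n10⇒n6 (fail-walked)
[14] read 'd'  n6⇒n11 (fail-walked)
[15] read 'a'  n11⇒n12  emit P5@[13:15]
[16] read 'c'  n12⇒n8 (fail-walked)
[17] read 'c'  n8⇒n9
[18] read 'd'  n9⇒n10  emit P2@[16:18]
[19] read 'c'  n10⇒n8 (fail-walked)
[20] read 'c'  n8⇒n9
[21] read 'd'  n9⇒n10  emit P2@[19:21]
[22] read 'd'  n10⇒n5 (fail-walked)
[23] read 'd'  n5⇒n5 (fail-walked)
[24] read 'c'  n5⇒n8 (fail-walked)
[25] read 'a'  n8⇒n16 (fail-walked)
[26] read 'd'  n16⇒n5 (fail-walked)
[27] read 'b'  n5⇒n6
[28] read 'c'  n6⇒n7  emit P1@[26:28]
[29] read 'b'  n7⇒n1 (fail-walked)
[30] read 'a'  n1⇒n19
[31] read 'c'  n19⇒n20  emit P6@[29:31]
[32] read 'a'  n20⇒n16 (fail-walked)
[33] read 'd'  n16⇒n5 (fail-walked)
[34] read 'b'  n5⇒n6
[35] read 'b'  n6⇒n2 (fail-walked)
[36] read 'a'  n2⇒n3
[37] read 'c'  n3⇒n4  emit P0@[34:37],P6@[35:37]
[38] read 'a'  n4⇒n16 (fail-walked)
[39] read 'b'  n16⇒n17
[40] read 'b'  n17⇒n18  emit P4@[38:40]
[41] read 'a'  n18⇒n3 (fail-walked)
[42] read 'c'  n3⇒n4  emit P0@[39:42],P6@[40:42]
[43] read 'b'  n4⇒n1 (fail-walked)
[44] read 'b'  n1⇒n2
[45] read 'a'  n2⇒n3
[46] read 'c'  n3⇒n4  emit P0@[43:46],P6@[44:46]
[47] read 'b'  n4⇒n1 (fail-walked)
[48] read 'd'  n1⇒n11
[49] read 'a'  n11⇒n12  emit P5@[47:49]
[50] read 'b'  n12⇒n17 (fail-walked)
[51] read 'd'  n17⇒n11 (fail-walked)
[52] read 'b'  n11⇒n6 (fail-walked)
[53] read 'a'  n6⇒n19 (fail-walked)
[54] read 'c'  n19⇒n20  emit P6@[52:54]
[55] read 'c'  n20⇒n9 (fail-walked)
[56] read 'c'  n9⇒n9 (fail-walked)
[57] read 'd'  n9⇒n10  emit P2@[55:57]
[58] read 'a'  n10⇒n16 (fail-walked)
[59] read 'a'  n16⇒n16 (fail-walked)

Result: [[2,5],[4,4],[7,2],[12,2],[15,5],[18,2],[21,2],[28,1],[31,6],[37,0],[37,6],[40,4],[42,0],[42,6],[46,0],[46,6],[49,5],[54,6],[57,2]]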